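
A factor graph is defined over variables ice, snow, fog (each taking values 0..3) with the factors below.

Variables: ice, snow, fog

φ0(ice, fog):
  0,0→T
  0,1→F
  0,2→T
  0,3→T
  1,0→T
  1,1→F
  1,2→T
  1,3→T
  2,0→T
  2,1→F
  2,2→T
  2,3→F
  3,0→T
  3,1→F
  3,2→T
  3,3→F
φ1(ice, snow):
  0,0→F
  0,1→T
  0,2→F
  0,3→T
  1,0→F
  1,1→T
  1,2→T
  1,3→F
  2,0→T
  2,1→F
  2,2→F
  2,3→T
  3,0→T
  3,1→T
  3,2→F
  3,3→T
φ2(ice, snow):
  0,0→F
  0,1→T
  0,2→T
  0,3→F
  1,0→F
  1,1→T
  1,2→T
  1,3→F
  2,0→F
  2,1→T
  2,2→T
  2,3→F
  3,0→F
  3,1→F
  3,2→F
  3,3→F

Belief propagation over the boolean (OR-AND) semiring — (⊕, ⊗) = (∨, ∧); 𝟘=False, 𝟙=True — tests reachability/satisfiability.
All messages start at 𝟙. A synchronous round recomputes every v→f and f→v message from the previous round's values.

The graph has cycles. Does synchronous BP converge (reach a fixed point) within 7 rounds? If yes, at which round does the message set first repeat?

CONVERGED at round 5

init: all messages = 𝟙 over 4 values
r1 m[φ0→ice] = [T, T, T, T]
r1 m[φ0→fog] = [T, F, T, T]
r1 m[φ1→ice] = [T, T, T, T]
r1 m[φ1→snow] = [T, T, T, T]
r1 m[φ2→ice] = [T, T, T, F]
r1 m[φ2→snow] = [F, T, T, F]
r1 m[ice→φ0] = [T, T, T, T]
r1 m[ice→φ1] = [T, T, T, T]
r1 m[ice→φ2] = [T, T, T, T]
r1 m[snow→φ1] = [T, T, T, T]
r1 m[snow→φ2] = [T, T, T, T]
r1 m[fog→φ0] = [T, T, T, T]
r2 m[φ0→ice] = [T, T, T, T]
r2 m[φ0→fog] = [T, F, T, T]
r2 m[φ1→ice] = [T, T, T, T]
r2 m[φ1→snow] = [T, T, T, T]
r2 m[φ2→ice] = [T, T, T, F]
r2 m[φ2→snow] = [F, T, T, F]
r2 m[ice→φ0] = [T, T, T, F]
r2 m[ice→φ1] = [T, T, T, F]
r2 m[ice→φ2] = [T, T, T, T]
r2 m[snow→φ1] = [F, T, T, F]
r2 m[snow→φ2] = [T, T, T, T]
r2 m[fog→φ0] = [T, T, T, T]
r3 m[φ0→ice] = [T, T, T, T]
r3 m[φ0→fog] = [T, F, T, T]
r3 m[φ1→ice] = [T, T, F, T]
r3 m[φ1→snow] = [T, T, T, T]
r3 m[φ2→ice] = [T, T, T, F]
r3 m[φ2→snow] = [F, T, T, F]
r3 m[ice→φ0] = [T, T, T, F]
r3 m[ice→φ1] = [T, T, T, F]
r3 m[ice→φ2] = [T, T, T, T]
r3 m[snow→φ1] = [F, T, T, F]
r3 m[snow→φ2] = [T, T, T, T]
r3 m[fog→φ0] = [T, T, T, T]
r4 m[φ0→ice] = [T, T, T, T]
r4 m[φ0→fog] = [T, F, T, T]
r4 m[φ1→ice] = [T, T, F, T]
r4 m[φ1→snow] = [T, T, T, T]
r4 m[φ2→ice] = [T, T, T, F]
r4 m[φ2→snow] = [F, T, T, F]
r4 m[ice→φ0] = [T, T, F, F]
r4 m[ice→φ1] = [T, T, T, F]
r4 m[ice→φ2] = [T, T, F, T]
r4 m[snow→φ1] = [F, T, T, F]
r4 m[snow→φ2] = [T, T, T, T]
r4 m[fog→φ0] = [T, T, T, T]
r5 m[φ0→ice] = [T, T, T, T]
r5 m[φ0→fog] = [T, F, T, T]
r5 m[φ1→ice] = [T, T, F, T]
r5 m[φ1→snow] = [T, T, T, T]
r5 m[φ2→ice] = [T, T, T, F]
r5 m[φ2→snow] = [F, T, T, F]
r5 m[ice→φ0] = [T, T, F, F]
r5 m[ice→φ1] = [T, T, T, F]
r5 m[ice→φ2] = [T, T, F, T]
r5 m[snow→φ1] = [F, T, T, F]
r5 m[snow→φ2] = [T, T, T, T]
r5 m[fog→φ0] = [T, T, T, T]
fixed point reached at round 5
messages reach a fixed point at round 5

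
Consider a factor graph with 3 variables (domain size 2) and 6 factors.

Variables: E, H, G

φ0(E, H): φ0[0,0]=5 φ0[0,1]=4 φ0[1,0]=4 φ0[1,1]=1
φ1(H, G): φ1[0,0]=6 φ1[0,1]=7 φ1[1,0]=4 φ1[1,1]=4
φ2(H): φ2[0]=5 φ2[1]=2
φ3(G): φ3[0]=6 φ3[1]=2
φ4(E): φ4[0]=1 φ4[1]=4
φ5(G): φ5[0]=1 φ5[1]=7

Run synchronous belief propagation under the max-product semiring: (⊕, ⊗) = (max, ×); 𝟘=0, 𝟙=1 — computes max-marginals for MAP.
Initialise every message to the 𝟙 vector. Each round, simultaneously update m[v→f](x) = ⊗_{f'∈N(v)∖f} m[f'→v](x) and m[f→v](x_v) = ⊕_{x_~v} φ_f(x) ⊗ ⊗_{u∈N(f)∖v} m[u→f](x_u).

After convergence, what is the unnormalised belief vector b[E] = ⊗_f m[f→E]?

init: all messages = 𝟙 over 2 values
r1 m[φ0→E] = [5, 4]
r1 m[φ0→H] = [5, 4]
r1 m[φ1→H] = [7, 4]
r1 m[φ1→G] = [6, 7]
r1 m[φ2→H] = [5, 2]
r1 m[φ3→G] = [6, 2]
r1 m[φ4→E] = [1, 4]
r1 m[φ5→G] = [1, 7]
r1 m[E→φ0] = [1, 1]
r1 m[E→φ4] = [1, 1]
r1 m[H→φ0] = [1, 1]
r1 m[H→φ1] = [1, 1]
r1 m[H→φ2] = [1, 1]
r1 m[G→φ1] = [1, 1]
r1 m[G→φ3] = [1, 1]
r1 m[G→φ5] = [1, 1]
r2 m[φ0→E] = [5, 4]
r2 m[φ0→H] = [5, 4]
r2 m[φ1→H] = [7, 4]
r2 m[φ1→G] = [6, 7]
r2 m[φ2→H] = [5, 2]
r2 m[φ3→G] = [6, 2]
r2 m[φ4→E] = [1, 4]
r2 m[φ5→G] = [1, 7]
r2 m[E→φ0] = [1, 4]
r2 m[E→φ4] = [5, 4]
r2 m[H→φ0] = [35, 8]
r2 m[H→φ1] = [25, 8]
r2 m[H→φ2] = [35, 16]
r2 m[G→φ1] = [6, 14]
r2 m[G→φ3] = [6, 49]
r2 m[G→φ5] = [36, 14]
r3 m[φ0→E] = [175, 140]
r3 m[φ0→H] = [16, 4]
r3 m[φ1→H] = [98, 56]
r3 m[φ1→G] = [150, 175]
r3 m[φ2→H] = [5, 2]
r3 m[φ3→G] = [6, 2]
r3 m[φ4→E] = [1, 4]
r3 m[φ5→G] = [1, 7]
r3 m[E→φ0] = [1, 4]
r3 m[E→φ4] = [5, 4]
r3 m[H→φ0] = [35, 8]
r3 m[H→φ1] = [25, 8]
r3 m[H→φ2] = [35, 16]
r3 m[G→φ1] = [6, 14]
r3 m[G→φ3] = [6, 49]
r3 m[G→φ5] = [36, 14]
r4 m[φ0→E] = [175, 140]
r4 m[φ0→H] = [16, 4]
r4 m[φ1→H] = [98, 56]
r4 m[φ1→G] = [150, 175]
r4 m[φ2→H] = [5, 2]
r4 m[φ3→G] = [6, 2]
r4 m[φ4→E] = [1, 4]
r4 m[φ5→G] = [1, 7]
r4 m[E→φ0] = [1, 4]
r4 m[E→φ4] = [175, 140]
r4 m[H→φ0] = [490, 112]
r4 m[H→φ1] = [80, 8]
r4 m[H→φ2] = [1568, 224]
r4 m[G→φ1] = [6, 14]
r4 m[G→φ3] = [150, 1225]
r4 m[G→φ5] = [900, 350]
r5 m[φ0→E] = [2450, 1960]
r5 m[φ0→H] = [16, 4]
r5 m[φ1→H] = [98, 56]
r5 m[φ1→G] = [480, 560]
r5 m[φ2→H] = [5, 2]
r5 m[φ3→G] = [6, 2]
r5 m[φ4→E] = [1, 4]
r5 m[φ5→G] = [1, 7]
r5 m[E→φ0] = [1, 4]
r5 m[E→φ4] = [175, 140]
r5 m[H→φ0] = [490, 112]
r5 m[H→φ1] = [80, 8]
r5 m[H→φ2] = [1568, 224]
r5 m[G→φ1] = [6, 14]
r5 m[G→φ3] = [150, 1225]
r5 m[G→φ5] = [900, 350]
r6 m[φ0→E] = [2450, 1960]
r6 m[φ0→H] = [16, 4]
r6 m[φ1→H] = [98, 56]
r6 m[φ1→G] = [480, 560]
r6 m[φ2→H] = [5, 2]
r6 m[φ3→G] = [6, 2]
r6 m[φ4→E] = [1, 4]
r6 m[φ5→G] = [1, 7]
r6 m[E→φ0] = [1, 4]
r6 m[E→φ4] = [2450, 1960]
r6 m[H→φ0] = [490, 112]
r6 m[H→φ1] = [80, 8]
r6 m[H→φ2] = [1568, 224]
r6 m[G→φ1] = [6, 14]
r6 m[G→φ3] = [480, 3920]
r6 m[G→φ5] = [2880, 1120]
r7 m[φ0→E] = [2450, 1960]
r7 m[φ0→H] = [16, 4]
r7 m[φ1→H] = [98, 56]
r7 m[φ1→G] = [480, 560]
r7 m[φ2→H] = [5, 2]
r7 m[φ3→G] = [6, 2]
r7 m[φ4→E] = [1, 4]
r7 m[φ5→G] = [1, 7]
r7 m[E→φ0] = [1, 4]
r7 m[E→φ4] = [2450, 1960]
r7 m[H→φ0] = [490, 112]
r7 m[H→φ1] = [80, 8]
r7 m[H→φ2] = [1568, 224]
r7 m[G→φ1] = [6, 14]
r7 m[G→φ3] = [480, 3920]
r7 m[G→φ5] = [2880, 1120]
fixed point reached at round 7
b[E] = ⊗ incoming = [2450, 7840]

b[E] = [2450, 7840]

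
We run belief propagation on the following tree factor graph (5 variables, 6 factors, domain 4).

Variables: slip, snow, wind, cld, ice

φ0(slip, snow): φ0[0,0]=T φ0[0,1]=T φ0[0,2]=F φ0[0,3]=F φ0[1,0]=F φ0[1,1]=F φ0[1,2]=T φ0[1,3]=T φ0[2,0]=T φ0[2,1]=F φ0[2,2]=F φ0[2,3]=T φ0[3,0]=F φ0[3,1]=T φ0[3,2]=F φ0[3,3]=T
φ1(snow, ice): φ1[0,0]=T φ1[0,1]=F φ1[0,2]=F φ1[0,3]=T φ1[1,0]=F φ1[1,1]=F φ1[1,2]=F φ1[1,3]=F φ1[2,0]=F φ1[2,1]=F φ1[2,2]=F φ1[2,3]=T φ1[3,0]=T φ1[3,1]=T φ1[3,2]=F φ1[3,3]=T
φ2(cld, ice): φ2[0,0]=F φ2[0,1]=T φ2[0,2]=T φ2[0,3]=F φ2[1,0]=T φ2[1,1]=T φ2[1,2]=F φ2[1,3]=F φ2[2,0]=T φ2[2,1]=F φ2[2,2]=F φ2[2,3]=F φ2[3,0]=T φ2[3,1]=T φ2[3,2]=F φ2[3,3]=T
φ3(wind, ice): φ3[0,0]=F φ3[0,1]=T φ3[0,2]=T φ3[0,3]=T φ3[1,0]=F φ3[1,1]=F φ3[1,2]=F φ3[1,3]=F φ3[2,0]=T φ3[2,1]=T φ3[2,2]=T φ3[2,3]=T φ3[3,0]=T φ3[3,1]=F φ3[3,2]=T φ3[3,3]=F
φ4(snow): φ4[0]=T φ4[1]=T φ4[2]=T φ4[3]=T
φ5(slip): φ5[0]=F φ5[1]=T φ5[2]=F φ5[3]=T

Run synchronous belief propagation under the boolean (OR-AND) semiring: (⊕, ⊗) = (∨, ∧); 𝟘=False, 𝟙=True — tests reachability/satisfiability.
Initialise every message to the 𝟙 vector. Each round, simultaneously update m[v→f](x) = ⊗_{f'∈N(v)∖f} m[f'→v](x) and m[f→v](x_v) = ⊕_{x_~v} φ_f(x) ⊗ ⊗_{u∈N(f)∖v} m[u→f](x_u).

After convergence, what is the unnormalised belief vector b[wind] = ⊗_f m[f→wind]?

b[wind] = [T, F, T, T]

init: all messages = 𝟙 over 4 values
r1 m[φ0→slip] = [T, T, T, T]
r1 m[φ0→snow] = [T, T, T, T]
r1 m[φ1→snow] = [T, F, T, T]
r1 m[φ1→ice] = [T, T, F, T]
r1 m[φ2→cld] = [T, T, T, T]
r1 m[φ2→ice] = [T, T, T, T]
r1 m[φ3→wind] = [T, F, T, T]
r1 m[φ3→ice] = [T, T, T, T]
r1 m[φ4→snow] = [T, T, T, T]
r1 m[φ5→slip] = [F, T, F, T]
r1 m[slip→φ0] = [T, T, T, T]
r1 m[slip→φ5] = [T, T, T, T]
r1 m[snow→φ0] = [T, T, T, T]
r1 m[snow→φ1] = [T, T, T, T]
r1 m[snow→φ4] = [T, T, T, T]
r1 m[wind→φ3] = [T, T, T, T]
r1 m[cld→φ2] = [T, T, T, T]
r1 m[ice→φ1] = [T, T, T, T]
r1 m[ice→φ2] = [T, T, T, T]
r1 m[ice→φ3] = [T, T, T, T]
r2 m[φ0→slip] = [T, T, T, T]
r2 m[φ0→snow] = [T, T, T, T]
r2 m[φ1→snow] = [T, F, T, T]
r2 m[φ1→ice] = [T, T, F, T]
r2 m[φ2→cld] = [T, T, T, T]
r2 m[φ2→ice] = [T, T, T, T]
r2 m[φ3→wind] = [T, F, T, T]
r2 m[φ3→ice] = [T, T, T, T]
r2 m[φ4→snow] = [T, T, T, T]
r2 m[φ5→slip] = [F, T, F, T]
r2 m[slip→φ0] = [F, T, F, T]
r2 m[slip→φ5] = [T, T, T, T]
r2 m[snow→φ0] = [T, F, T, T]
r2 m[snow→φ1] = [T, T, T, T]
r2 m[snow→φ4] = [T, F, T, T]
r2 m[wind→φ3] = [T, T, T, T]
r2 m[cld→φ2] = [T, T, T, T]
r2 m[ice→φ1] = [T, T, T, T]
r2 m[ice→φ2] = [T, T, F, T]
r2 m[ice→φ3] = [T, T, F, T]
r3 m[φ0→slip] = [T, T, T, T]
r3 m[φ0→snow] = [F, T, T, T]
r3 m[φ1→snow] = [T, F, T, T]
r3 m[φ1→ice] = [T, T, F, T]
r3 m[φ2→cld] = [T, T, T, T]
r3 m[φ2→ice] = [T, T, T, T]
r3 m[φ3→wind] = [T, F, T, T]
r3 m[φ3→ice] = [T, T, T, T]
r3 m[φ4→snow] = [T, T, T, T]
r3 m[φ5→slip] = [F, T, F, T]
r3 m[slip→φ0] = [F, T, F, T]
r3 m[slip→φ5] = [T, T, T, T]
r3 m[snow→φ0] = [T, F, T, T]
r3 m[snow→φ1] = [T, T, T, T]
r3 m[snow→φ4] = [T, F, T, T]
r3 m[wind→φ3] = [T, T, T, T]
r3 m[cld→φ2] = [T, T, T, T]
r3 m[ice→φ1] = [T, T, T, T]
r3 m[ice→φ2] = [T, T, F, T]
r3 m[ice→φ3] = [T, T, F, T]
r4 m[φ0→slip] = [T, T, T, T]
r4 m[φ0→snow] = [F, T, T, T]
r4 m[φ1→snow] = [T, F, T, T]
r4 m[φ1→ice] = [T, T, F, T]
r4 m[φ2→cld] = [T, T, T, T]
r4 m[φ2→ice] = [T, T, T, T]
r4 m[φ3→wind] = [T, F, T, T]
r4 m[φ3→ice] = [T, T, T, T]
r4 m[φ4→snow] = [T, T, T, T]
r4 m[φ5→slip] = [F, T, F, T]
r4 m[slip→φ0] = [F, T, F, T]
r4 m[slip→φ5] = [T, T, T, T]
r4 m[snow→φ0] = [T, F, T, T]
r4 m[snow→φ1] = [F, T, T, T]
r4 m[snow→φ4] = [F, F, T, T]
r4 m[wind→φ3] = [T, T, T, T]
r4 m[cld→φ2] = [T, T, T, T]
r4 m[ice→φ1] = [T, T, T, T]
r4 m[ice→φ2] = [T, T, F, T]
r4 m[ice→φ3] = [T, T, F, T]
r5 m[φ0→slip] = [T, T, T, T]
r5 m[φ0→snow] = [F, T, T, T]
r5 m[φ1→snow] = [T, F, T, T]
r5 m[φ1→ice] = [T, T, F, T]
r5 m[φ2→cld] = [T, T, T, T]
r5 m[φ2→ice] = [T, T, T, T]
r5 m[φ3→wind] = [T, F, T, T]
r5 m[φ3→ice] = [T, T, T, T]
r5 m[φ4→snow] = [T, T, T, T]
r5 m[φ5→slip] = [F, T, F, T]
r5 m[slip→φ0] = [F, T, F, T]
r5 m[slip→φ5] = [T, T, T, T]
r5 m[snow→φ0] = [T, F, T, T]
r5 m[snow→φ1] = [F, T, T, T]
r5 m[snow→φ4] = [F, F, T, T]
r5 m[wind→φ3] = [T, T, T, T]
r5 m[cld→φ2] = [T, T, T, T]
r5 m[ice→φ1] = [T, T, T, T]
r5 m[ice→φ2] = [T, T, F, T]
r5 m[ice→φ3] = [T, T, F, T]
fixed point reached at round 5
b[wind] = ⊗ incoming = [T, F, T, T]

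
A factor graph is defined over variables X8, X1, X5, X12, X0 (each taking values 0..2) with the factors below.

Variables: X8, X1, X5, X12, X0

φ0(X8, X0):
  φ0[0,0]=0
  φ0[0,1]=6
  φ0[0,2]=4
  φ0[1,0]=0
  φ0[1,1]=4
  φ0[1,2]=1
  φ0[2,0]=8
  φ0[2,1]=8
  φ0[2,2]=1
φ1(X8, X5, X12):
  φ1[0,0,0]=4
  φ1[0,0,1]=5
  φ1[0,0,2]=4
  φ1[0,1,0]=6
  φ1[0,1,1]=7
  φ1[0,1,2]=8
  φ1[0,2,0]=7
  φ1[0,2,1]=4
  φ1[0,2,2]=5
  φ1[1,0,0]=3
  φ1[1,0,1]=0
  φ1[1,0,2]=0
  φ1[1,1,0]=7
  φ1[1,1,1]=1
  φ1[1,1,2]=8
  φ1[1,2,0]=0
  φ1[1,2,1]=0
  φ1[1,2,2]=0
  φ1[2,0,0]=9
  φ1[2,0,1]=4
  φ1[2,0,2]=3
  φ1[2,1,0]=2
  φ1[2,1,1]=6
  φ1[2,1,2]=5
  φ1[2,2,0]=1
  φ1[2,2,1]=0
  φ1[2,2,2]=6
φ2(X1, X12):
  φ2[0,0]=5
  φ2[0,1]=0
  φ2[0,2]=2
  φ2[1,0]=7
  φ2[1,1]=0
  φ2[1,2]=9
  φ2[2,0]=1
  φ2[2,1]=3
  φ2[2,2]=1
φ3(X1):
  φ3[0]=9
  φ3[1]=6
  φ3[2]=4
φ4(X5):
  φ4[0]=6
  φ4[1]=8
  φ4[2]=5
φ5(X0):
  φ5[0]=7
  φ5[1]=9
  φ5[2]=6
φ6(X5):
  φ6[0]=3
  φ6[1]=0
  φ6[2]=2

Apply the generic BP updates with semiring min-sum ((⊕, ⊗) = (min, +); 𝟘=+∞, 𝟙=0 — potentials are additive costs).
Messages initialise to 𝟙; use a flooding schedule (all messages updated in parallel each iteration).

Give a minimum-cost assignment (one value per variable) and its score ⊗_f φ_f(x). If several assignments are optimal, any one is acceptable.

assignment: (X8=1, X1=2, X5=2, X12=0, X0=0); score = 19

init: all messages = 𝟙 over 3 values
r1 m[φ0→X8] = [0, 0, 1]
r1 m[φ0→X0] = [0, 4, 1]
r1 m[φ1→X8] = [4, 0, 0]
r1 m[φ1→X5] = [0, 1, 0]
r1 m[φ1→X12] = [0, 0, 0]
r1 m[φ2→X1] = [0, 0, 1]
r1 m[φ2→X12] = [1, 0, 1]
r1 m[φ3→X1] = [9, 6, 4]
r1 m[φ4→X5] = [6, 8, 5]
r1 m[φ5→X0] = [7, 9, 6]
r1 m[φ6→X5] = [3, 0, 2]
r1 m[X8→φ0] = [0, 0, 0]
r1 m[X8→φ1] = [0, 0, 0]
r1 m[X1→φ2] = [0, 0, 0]
r1 m[X1→φ3] = [0, 0, 0]
r1 m[X5→φ1] = [0, 0, 0]
r1 m[X5→φ4] = [0, 0, 0]
r1 m[X5→φ6] = [0, 0, 0]
r1 m[X12→φ1] = [0, 0, 0]
r1 m[X12→φ2] = [0, 0, 0]
r1 m[X0→φ0] = [0, 0, 0]
r1 m[X0→φ5] = [0, 0, 0]
r2 m[φ0→X8] = [0, 0, 1]
r2 m[φ0→X0] = [0, 4, 1]
r2 m[φ1→X8] = [4, 0, 0]
r2 m[φ1→X5] = [0, 1, 0]
r2 m[φ1→X12] = [0, 0, 0]
r2 m[φ2→X1] = [0, 0, 1]
r2 m[φ2→X12] = [1, 0, 1]
r2 m[φ3→X1] = [9, 6, 4]
r2 m[φ4→X5] = [6, 8, 5]
r2 m[φ5→X0] = [7, 9, 6]
r2 m[φ6→X5] = [3, 0, 2]
r2 m[X8→φ0] = [4, 0, 0]
r2 m[X8→φ1] = [0, 0, 1]
r2 m[X1→φ2] = [9, 6, 4]
r2 m[X1→φ3] = [0, 0, 1]
r2 m[X5→φ1] = [9, 8, 7]
r2 m[X5→φ4] = [3, 1, 2]
r2 m[X5→φ6] = [6, 9, 5]
r2 m[X12→φ1] = [1, 0, 1]
r2 m[X12→φ2] = [0, 0, 0]
r2 m[X0→φ0] = [7, 9, 6]
r2 m[X0→φ5] = [0, 4, 1]
r3 m[φ0→X8] = [7, 7, 7]
r3 m[φ0→X0] = [0, 4, 1]
r3 m[φ1→X8] = [11, 7, 7]
r3 m[φ1→X5] = [0, 1, 0]
r3 m[φ1→X12] = [7, 7, 7]
r3 m[φ2→X1] = [0, 0, 1]
r3 m[φ2→X12] = [5, 6, 5]
r3 m[φ3→X1] = [9, 6, 4]
r3 m[φ4→X5] = [6, 8, 5]
r3 m[φ5→X0] = [7, 9, 6]
r3 m[φ6→X5] = [3, 0, 2]
r3 m[X8→φ0] = [4, 0, 0]
r3 m[X8→φ1] = [0, 0, 1]
r3 m[X1→φ2] = [9, 6, 4]
r3 m[X1→φ3] = [0, 0, 1]
r3 m[X5→φ1] = [9, 8, 7]
r3 m[X5→φ4] = [3, 1, 2]
r3 m[X5→φ6] = [6, 9, 5]
r3 m[X12→φ1] = [1, 0, 1]
r3 m[X12→φ2] = [0, 0, 0]
r3 m[X0→φ0] = [7, 9, 6]
r3 m[X0→φ5] = [0, 4, 1]
r4 m[φ0→X8] = [7, 7, 7]
r4 m[φ0→X0] = [0, 4, 1]
r4 m[φ1→X8] = [11, 7, 7]
r4 m[φ1→X5] = [0, 1, 0]
r4 m[φ1→X12] = [7, 7, 7]
r4 m[φ2→X1] = [0, 0, 1]
r4 m[φ2→X12] = [5, 6, 5]
r4 m[φ3→X1] = [9, 6, 4]
r4 m[φ4→X5] = [6, 8, 5]
r4 m[φ5→X0] = [7, 9, 6]
r4 m[φ6→X5] = [3, 0, 2]
r4 m[X8→φ0] = [11, 7, 7]
r4 m[X8→φ1] = [7, 7, 7]
r4 m[X1→φ2] = [9, 6, 4]
r4 m[X1→φ3] = [0, 0, 1]
r4 m[X5→φ1] = [9, 8, 7]
r4 m[X5→φ4] = [3, 1, 2]
r4 m[X5→φ6] = [6, 9, 5]
r4 m[X12→φ1] = [5, 6, 5]
r4 m[X12→φ2] = [7, 7, 7]
r4 m[X0→φ0] = [7, 9, 6]
r4 m[X0→φ5] = [0, 4, 1]
r5 m[φ0→X8] = [7, 7, 7]
r5 m[φ0→X0] = [7, 11, 8]
r5 m[φ1→X8] = [17, 12, 13]
r5 m[φ1→X5] = [12, 14, 12]
r5 m[φ1→X12] = [14, 14, 14]
r5 m[φ2→X1] = [7, 7, 8]
r5 m[φ2→X12] = [5, 6, 5]
r5 m[φ3→X1] = [9, 6, 4]
r5 m[φ4→X5] = [6, 8, 5]
r5 m[φ5→X0] = [7, 9, 6]
r5 m[φ6→X5] = [3, 0, 2]
r5 m[X8→φ0] = [11, 7, 7]
r5 m[X8→φ1] = [7, 7, 7]
r5 m[X1→φ2] = [9, 6, 4]
r5 m[X1→φ3] = [0, 0, 1]
r5 m[X5→φ1] = [9, 8, 7]
r5 m[X5→φ4] = [3, 1, 2]
r5 m[X5→φ6] = [6, 9, 5]
r5 m[X12→φ1] = [5, 6, 5]
r5 m[X12→φ2] = [7, 7, 7]
r5 m[X0→φ0] = [7, 9, 6]
r5 m[X0→φ5] = [0, 4, 1]
r6 m[φ0→X8] = [7, 7, 7]
r6 m[φ0→X0] = [7, 11, 8]
r6 m[φ1→X8] = [17, 12, 13]
r6 m[φ1→X5] = [12, 14, 12]
r6 m[φ1→X12] = [14, 14, 14]
r6 m[φ2→X1] = [7, 7, 8]
r6 m[φ2→X12] = [5, 6, 5]
r6 m[φ3→X1] = [9, 6, 4]
r6 m[φ4→X5] = [6, 8, 5]
r6 m[φ5→X0] = [7, 9, 6]
r6 m[φ6→X5] = [3, 0, 2]
r6 m[X8→φ0] = [17, 12, 13]
r6 m[X8→φ1] = [7, 7, 7]
r6 m[X1→φ2] = [9, 6, 4]
r6 m[X1→φ3] = [7, 7, 8]
r6 m[X5→φ1] = [9, 8, 7]
r6 m[X5→φ4] = [15, 14, 14]
r6 m[X5→φ6] = [18, 22, 17]
r6 m[X12→φ1] = [5, 6, 5]
r6 m[X12→φ2] = [14, 14, 14]
r6 m[X0→φ0] = [7, 9, 6]
r6 m[X0→φ5] = [7, 11, 8]
r7 m[φ0→X8] = [7, 7, 7]
r7 m[φ0→X0] = [12, 16, 13]
r7 m[φ1→X8] = [17, 12, 13]
r7 m[φ1→X5] = [12, 14, 12]
r7 m[φ1→X12] = [14, 14, 14]
r7 m[φ2→X1] = [14, 14, 15]
r7 m[φ2→X12] = [5, 6, 5]
r7 m[φ3→X1] = [9, 6, 4]
r7 m[φ4→X5] = [6, 8, 5]
r7 m[φ5→X0] = [7, 9, 6]
r7 m[φ6→X5] = [3, 0, 2]
r7 m[X8→φ0] = [17, 12, 13]
r7 m[X8→φ1] = [7, 7, 7]
r7 m[X1→φ2] = [9, 6, 4]
r7 m[X1→φ3] = [7, 7, 8]
r7 m[X5→φ1] = [9, 8, 7]
r7 m[X5→φ4] = [15, 14, 14]
r7 m[X5→φ6] = [18, 22, 17]
r7 m[X12→φ1] = [5, 6, 5]
r7 m[X12→φ2] = [14, 14, 14]
r7 m[X0→φ0] = [7, 9, 6]
r7 m[X0→φ5] = [7, 11, 8]
r8 m[φ0→X8] = [7, 7, 7]
r8 m[φ0→X0] = [12, 16, 13]
r8 m[φ1→X8] = [17, 12, 13]
r8 m[φ1→X5] = [12, 14, 12]
r8 m[φ1→X12] = [14, 14, 14]
r8 m[φ2→X1] = [14, 14, 15]
r8 m[φ2→X12] = [5, 6, 5]
r8 m[φ3→X1] = [9, 6, 4]
r8 m[φ4→X5] = [6, 8, 5]
r8 m[φ5→X0] = [7, 9, 6]
r8 m[φ6→X5] = [3, 0, 2]
r8 m[X8→φ0] = [17, 12, 13]
r8 m[X8→φ1] = [7, 7, 7]
r8 m[X1→φ2] = [9, 6, 4]
r8 m[X1→φ3] = [14, 14, 15]
r8 m[X5→φ1] = [9, 8, 7]
r8 m[X5→φ4] = [15, 14, 14]
r8 m[X5→φ6] = [18, 22, 17]
r8 m[X12→φ1] = [5, 6, 5]
r8 m[X12→φ2] = [14, 14, 14]
r8 m[X0→φ0] = [7, 9, 6]
r8 m[X0→φ5] = [12, 16, 13]
r9 m[φ0→X8] = [7, 7, 7]
r9 m[φ0→X0] = [12, 16, 13]
r9 m[φ1→X8] = [17, 12, 13]
r9 m[φ1→X5] = [12, 14, 12]
r9 m[φ1→X12] = [14, 14, 14]
r9 m[φ2→X1] = [14, 14, 15]
r9 m[φ2→X12] = [5, 6, 5]
r9 m[φ3→X1] = [9, 6, 4]
r9 m[φ4→X5] = [6, 8, 5]
r9 m[φ5→X0] = [7, 9, 6]
r9 m[φ6→X5] = [3, 0, 2]
r9 m[X8→φ0] = [17, 12, 13]
r9 m[X8→φ1] = [7, 7, 7]
r9 m[X1→φ2] = [9, 6, 4]
r9 m[X1→φ3] = [14, 14, 15]
r9 m[X5→φ1] = [9, 8, 7]
r9 m[X5→φ4] = [15, 14, 14]
r9 m[X5→φ6] = [18, 22, 17]
r9 m[X12→φ1] = [5, 6, 5]
r9 m[X12→φ2] = [14, 14, 14]
r9 m[X0→φ0] = [7, 9, 6]
r9 m[X0→φ5] = [12, 16, 13]
fixed point reached at round 9
traceback from X8: (X8=1, X1=2, X5=2, X12=0, X0=0), score=19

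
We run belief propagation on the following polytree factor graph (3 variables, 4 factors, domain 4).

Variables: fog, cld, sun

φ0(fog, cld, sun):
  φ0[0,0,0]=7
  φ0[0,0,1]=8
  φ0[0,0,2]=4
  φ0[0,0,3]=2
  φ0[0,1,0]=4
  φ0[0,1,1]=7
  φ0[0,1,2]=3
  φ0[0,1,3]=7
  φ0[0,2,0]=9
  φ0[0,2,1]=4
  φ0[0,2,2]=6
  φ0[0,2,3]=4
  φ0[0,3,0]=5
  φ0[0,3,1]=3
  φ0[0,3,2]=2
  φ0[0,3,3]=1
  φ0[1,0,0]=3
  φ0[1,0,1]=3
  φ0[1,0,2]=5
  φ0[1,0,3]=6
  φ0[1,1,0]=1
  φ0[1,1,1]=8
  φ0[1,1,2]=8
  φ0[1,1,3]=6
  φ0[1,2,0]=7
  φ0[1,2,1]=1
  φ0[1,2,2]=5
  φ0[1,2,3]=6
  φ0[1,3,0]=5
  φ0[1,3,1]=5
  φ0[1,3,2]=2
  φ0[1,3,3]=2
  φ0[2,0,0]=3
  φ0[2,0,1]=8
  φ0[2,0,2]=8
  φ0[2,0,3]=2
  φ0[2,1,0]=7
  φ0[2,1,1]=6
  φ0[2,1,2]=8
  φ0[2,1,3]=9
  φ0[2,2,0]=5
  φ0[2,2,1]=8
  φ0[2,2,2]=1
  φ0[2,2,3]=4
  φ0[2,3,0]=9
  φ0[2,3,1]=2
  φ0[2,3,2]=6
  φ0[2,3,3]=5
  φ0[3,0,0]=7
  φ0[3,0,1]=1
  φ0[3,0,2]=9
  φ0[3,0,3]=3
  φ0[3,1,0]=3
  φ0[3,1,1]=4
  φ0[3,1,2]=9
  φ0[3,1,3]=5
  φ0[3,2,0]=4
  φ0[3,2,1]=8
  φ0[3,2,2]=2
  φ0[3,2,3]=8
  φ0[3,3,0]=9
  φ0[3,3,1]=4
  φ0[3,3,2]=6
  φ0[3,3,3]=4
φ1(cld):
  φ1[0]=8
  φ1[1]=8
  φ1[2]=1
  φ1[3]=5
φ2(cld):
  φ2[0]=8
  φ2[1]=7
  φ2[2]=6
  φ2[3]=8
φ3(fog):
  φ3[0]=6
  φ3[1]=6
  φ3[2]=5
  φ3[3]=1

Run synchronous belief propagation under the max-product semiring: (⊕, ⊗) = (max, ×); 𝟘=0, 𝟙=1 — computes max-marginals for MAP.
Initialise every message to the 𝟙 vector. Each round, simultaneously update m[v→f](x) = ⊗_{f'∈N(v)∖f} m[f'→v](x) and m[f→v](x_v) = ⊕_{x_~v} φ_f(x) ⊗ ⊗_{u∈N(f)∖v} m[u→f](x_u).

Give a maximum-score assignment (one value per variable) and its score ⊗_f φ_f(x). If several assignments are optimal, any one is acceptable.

init: all messages = 𝟙 over 4 values
r1 m[φ0→fog] = [9, 8, 9, 9]
r1 m[φ0→cld] = [9, 9, 9, 9]
r1 m[φ0→sun] = [9, 8, 9, 9]
r1 m[φ1→cld] = [8, 8, 1, 5]
r1 m[φ2→cld] = [8, 7, 6, 8]
r1 m[φ3→fog] = [6, 6, 5, 1]
r1 m[fog→φ0] = [1, 1, 1, 1]
r1 m[fog→φ3] = [1, 1, 1, 1]
r1 m[cld→φ0] = [1, 1, 1, 1]
r1 m[cld→φ1] = [1, 1, 1, 1]
r1 m[cld→φ2] = [1, 1, 1, 1]
r1 m[sun→φ0] = [1, 1, 1, 1]
r2 m[φ0→fog] = [9, 8, 9, 9]
r2 m[φ0→cld] = [9, 9, 9, 9]
r2 m[φ0→sun] = [9, 8, 9, 9]
r2 m[φ1→cld] = [8, 8, 1, 5]
r2 m[φ2→cld] = [8, 7, 6, 8]
r2 m[φ3→fog] = [6, 6, 5, 1]
r2 m[fog→φ0] = [6, 6, 5, 1]
r2 m[fog→φ3] = [9, 8, 9, 9]
r2 m[cld→φ0] = [64, 56, 6, 40]
r2 m[cld→φ1] = [72, 63, 54, 72]
r2 m[cld→φ2] = [72, 72, 9, 45]
r2 m[sun→φ0] = [1, 1, 1, 1]
r3 m[φ0→fog] = [512, 448, 512, 576]
r3 m[φ0→cld] = [48, 48, 54, 45]
r3 m[φ0→sun] = [2688, 3072, 2688, 2520]
r3 m[φ1→cld] = [8, 8, 1, 5]
r3 m[φ2→cld] = [8, 7, 6, 8]
r3 m[φ3→fog] = [6, 6, 5, 1]
r3 m[fog→φ0] = [6, 6, 5, 1]
r3 m[fog→φ3] = [9, 8, 9, 9]
r3 m[cld→φ0] = [64, 56, 6, 40]
r3 m[cld→φ1] = [72, 63, 54, 72]
r3 m[cld→φ2] = [72, 72, 9, 45]
r3 m[sun→φ0] = [1, 1, 1, 1]
r4 m[φ0→fog] = [512, 448, 512, 576]
r4 m[φ0→cld] = [48, 48, 54, 45]
r4 m[φ0→sun] = [2688, 3072, 2688, 2520]
r4 m[φ1→cld] = [8, 8, 1, 5]
r4 m[φ2→cld] = [8, 7, 6, 8]
r4 m[φ3→fog] = [6, 6, 5, 1]
r4 m[fog→φ0] = [6, 6, 5, 1]
r4 m[fog→φ3] = [512, 448, 512, 576]
r4 m[cld→φ0] = [64, 56, 6, 40]
r4 m[cld→φ1] = [384, 336, 324, 360]
r4 m[cld→φ2] = [384, 384, 54, 225]
r4 m[sun→φ0] = [1, 1, 1, 1]
r5 m[φ0→fog] = [512, 448, 512, 576]
r5 m[φ0→cld] = [48, 48, 54, 45]
r5 m[φ0→sun] = [2688, 3072, 2688, 2520]
r5 m[φ1→cld] = [8, 8, 1, 5]
r5 m[φ2→cld] = [8, 7, 6, 8]
r5 m[φ3→fog] = [6, 6, 5, 1]
r5 m[fog→φ0] = [6, 6, 5, 1]
r5 m[fog→φ3] = [512, 448, 512, 576]
r5 m[cld→φ0] = [64, 56, 6, 40]
r5 m[cld→φ1] = [384, 336, 324, 360]
r5 m[cld→φ2] = [384, 384, 54, 225]
r5 m[sun→φ0] = [1, 1, 1, 1]
fixed point reached at round 5
traceback from fog: (fog=0, cld=0, sun=1), score=3072

assignment: (fog=0, cld=0, sun=1); score = 3072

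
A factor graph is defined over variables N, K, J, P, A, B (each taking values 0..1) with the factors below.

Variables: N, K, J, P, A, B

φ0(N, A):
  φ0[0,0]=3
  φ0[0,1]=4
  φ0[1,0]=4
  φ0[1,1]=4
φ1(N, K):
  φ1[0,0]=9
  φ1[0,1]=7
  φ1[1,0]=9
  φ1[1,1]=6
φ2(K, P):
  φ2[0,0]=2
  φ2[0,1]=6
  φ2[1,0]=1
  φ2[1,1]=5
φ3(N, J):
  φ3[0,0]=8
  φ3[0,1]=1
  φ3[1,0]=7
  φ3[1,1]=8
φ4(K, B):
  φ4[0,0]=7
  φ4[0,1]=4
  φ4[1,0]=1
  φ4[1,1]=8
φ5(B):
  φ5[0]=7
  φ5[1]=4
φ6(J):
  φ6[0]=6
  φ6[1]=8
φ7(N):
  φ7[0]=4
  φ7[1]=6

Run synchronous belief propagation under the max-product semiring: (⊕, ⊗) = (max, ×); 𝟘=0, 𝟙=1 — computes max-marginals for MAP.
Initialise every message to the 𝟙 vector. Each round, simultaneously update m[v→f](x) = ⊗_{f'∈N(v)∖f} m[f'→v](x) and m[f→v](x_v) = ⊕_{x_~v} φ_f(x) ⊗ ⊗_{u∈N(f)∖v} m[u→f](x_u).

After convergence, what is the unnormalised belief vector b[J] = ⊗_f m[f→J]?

b[J] = [2667168, 4064256]

init: all messages = 𝟙 over 2 values
r1 m[φ0→N] = [4, 4]
r1 m[φ0→A] = [4, 4]
r1 m[φ1→N] = [9, 9]
r1 m[φ1→K] = [9, 7]
r1 m[φ2→K] = [6, 5]
r1 m[φ2→P] = [2, 6]
r1 m[φ3→N] = [8, 8]
r1 m[φ3→J] = [8, 8]
r1 m[φ4→K] = [7, 8]
r1 m[φ4→B] = [7, 8]
r1 m[φ5→B] = [7, 4]
r1 m[φ6→J] = [6, 8]
r1 m[φ7→N] = [4, 6]
r1 m[N→φ0] = [1, 1]
r1 m[N→φ1] = [1, 1]
r1 m[N→φ3] = [1, 1]
r1 m[N→φ7] = [1, 1]
r1 m[K→φ1] = [1, 1]
r1 m[K→φ2] = [1, 1]
r1 m[K→φ4] = [1, 1]
r1 m[J→φ3] = [1, 1]
r1 m[J→φ6] = [1, 1]
r1 m[P→φ2] = [1, 1]
r1 m[A→φ0] = [1, 1]
r1 m[B→φ4] = [1, 1]
r1 m[B→φ5] = [1, 1]
r2 m[φ0→N] = [4, 4]
r2 m[φ0→A] = [4, 4]
r2 m[φ1→N] = [9, 9]
r2 m[φ1→K] = [9, 7]
r2 m[φ2→K] = [6, 5]
r2 m[φ2→P] = [2, 6]
r2 m[φ3→N] = [8, 8]
r2 m[φ3→J] = [8, 8]
r2 m[φ4→K] = [7, 8]
r2 m[φ4→B] = [7, 8]
r2 m[φ5→B] = [7, 4]
r2 m[φ6→J] = [6, 8]
r2 m[φ7→N] = [4, 6]
r2 m[N→φ0] = [288, 432]
r2 m[N→φ1] = [128, 192]
r2 m[N→φ3] = [144, 216]
r2 m[N→φ7] = [288, 288]
r2 m[K→φ1] = [42, 40]
r2 m[K→φ2] = [63, 56]
r2 m[K→φ4] = [54, 35]
r2 m[J→φ3] = [6, 8]
r2 m[J→φ6] = [8, 8]
r2 m[P→φ2] = [1, 1]
r2 m[A→φ0] = [1, 1]
r2 m[B→φ4] = [7, 4]
r2 m[B→φ5] = [7, 8]
r3 m[φ0→N] = [4, 4]
r3 m[φ0→A] = [1728, 1728]
r3 m[φ1→N] = [378, 378]
r3 m[φ1→K] = [1728, 1152]
r3 m[φ2→K] = [6, 5]
r3 m[φ2→P] = [126, 378]
r3 m[φ3→N] = [48, 64]
r3 m[φ3→J] = [1512, 1728]
r3 m[φ4→K] = [49, 32]
r3 m[φ4→B] = [378, 280]
r3 m[φ5→B] = [7, 4]
r3 m[φ6→J] = [6, 8]
r3 m[φ7→N] = [4, 6]
r3 m[N→φ0] = [288, 432]
r3 m[N→φ1] = [128, 192]
r3 m[N→φ3] = [144, 216]
r3 m[N→φ7] = [288, 288]
r3 m[K→φ1] = [42, 40]
r3 m[K→φ2] = [63, 56]
r3 m[K→φ4] = [54, 35]
r3 m[J→φ3] = [6, 8]
r3 m[J→φ6] = [8, 8]
r3 m[P→φ2] = [1, 1]
r3 m[A→φ0] = [1, 1]
r3 m[B→φ4] = [7, 4]
r3 m[B→φ5] = [7, 8]
r4 m[φ0→N] = [4, 4]
r4 m[φ0→A] = [1728, 1728]
r4 m[φ1→N] = [378, 378]
r4 m[φ1→K] = [1728, 1152]
r4 m[φ2→K] = [6, 5]
r4 m[φ2→P] = [126, 378]
r4 m[φ3→N] = [48, 64]
r4 m[φ3→J] = [1512, 1728]
r4 m[φ4→K] = [49, 32]
r4 m[φ4→B] = [378, 280]
r4 m[φ5→B] = [7, 4]
r4 m[φ6→J] = [6, 8]
r4 m[φ7→N] = [4, 6]
r4 m[N→φ0] = [72576, 145152]
r4 m[N→φ1] = [768, 1536]
r4 m[N→φ3] = [6048, 9072]
r4 m[N→φ7] = [72576, 96768]
r4 m[K→φ1] = [294, 160]
r4 m[K→φ2] = [84672, 36864]
r4 m[K→φ4] = [10368, 5760]
r4 m[J→φ3] = [6, 8]
r4 m[J→φ6] = [1512, 1728]
r4 m[P→φ2] = [1, 1]
r4 m[A→φ0] = [1, 1]
r4 m[B→φ4] = [7, 4]
r4 m[B→φ5] = [378, 280]
r5 m[φ0→N] = [4, 4]
r5 m[φ0→A] = [580608, 580608]
r5 m[φ1→N] = [2646, 2646]
r5 m[φ1→K] = [13824, 9216]
r5 m[φ2→K] = [6, 5]
r5 m[φ2→P] = [169344, 508032]
r5 m[φ3→N] = [48, 64]
r5 m[φ3→J] = [63504, 72576]
r5 m[φ4→K] = [49, 32]
r5 m[φ4→B] = [72576, 46080]
r5 m[φ5→B] = [7, 4]
r5 m[φ6→J] = [6, 8]
r5 m[φ7→N] = [4, 6]
r5 m[N→φ0] = [72576, 145152]
r5 m[N→φ1] = [768, 1536]
r5 m[N→φ3] = [6048, 9072]
r5 m[N→φ7] = [72576, 96768]
r5 m[K→φ1] = [294, 160]
r5 m[K→φ2] = [84672, 36864]
r5 m[K→φ4] = [10368, 5760]
r5 m[J→φ3] = [6, 8]
r5 m[J→φ6] = [1512, 1728]
r5 m[P→φ2] = [1, 1]
r5 m[A→φ0] = [1, 1]
r5 m[B→φ4] = [7, 4]
r5 m[B→φ5] = [378, 280]
r6 m[φ0→N] = [4, 4]
r6 m[φ0→A] = [580608, 580608]
r6 m[φ1→N] = [2646, 2646]
r6 m[φ1→K] = [13824, 9216]
r6 m[φ2→K] = [6, 5]
r6 m[φ2→P] = [169344, 508032]
r6 m[φ3→N] = [48, 64]
r6 m[φ3→J] = [63504, 72576]
r6 m[φ4→K] = [49, 32]
r6 m[φ4→B] = [72576, 46080]
r6 m[φ5→B] = [7, 4]
r6 m[φ6→J] = [6, 8]
r6 m[φ7→N] = [4, 6]
r6 m[N→φ0] = [508032, 1016064]
r6 m[N→φ1] = [768, 1536]
r6 m[N→φ3] = [42336, 63504]
r6 m[N→φ7] = [508032, 677376]
r6 m[K→φ1] = [294, 160]
r6 m[K→φ2] = [677376, 294912]
r6 m[K→φ4] = [82944, 46080]
r6 m[J→φ3] = [6, 8]
r6 m[J→φ6] = [63504, 72576]
r6 m[P→φ2] = [1, 1]
r6 m[A→φ0] = [1, 1]
r6 m[B→φ4] = [7, 4]
r6 m[B→φ5] = [72576, 46080]
r7 m[φ0→N] = [4, 4]
r7 m[φ0→A] = [4064256, 4064256]
r7 m[φ1→N] = [2646, 2646]
r7 m[φ1→K] = [13824, 9216]
r7 m[φ2→K] = [6, 5]
r7 m[φ2→P] = [1354752, 4064256]
r7 m[φ3→N] = [48, 64]
r7 m[φ3→J] = [444528, 508032]
r7 m[φ4→K] = [49, 32]
r7 m[φ4→B] = [580608, 368640]
r7 m[φ5→B] = [7, 4]
r7 m[φ6→J] = [6, 8]
r7 m[φ7→N] = [4, 6]
r7 m[N→φ0] = [508032, 1016064]
r7 m[N→φ1] = [768, 1536]
r7 m[N→φ3] = [42336, 63504]
r7 m[N→φ7] = [508032, 677376]
r7 m[K→φ1] = [294, 160]
r7 m[K→φ2] = [677376, 294912]
r7 m[K→φ4] = [82944, 46080]
r7 m[J→φ3] = [6, 8]
r7 m[J→φ6] = [63504, 72576]
r7 m[P→φ2] = [1, 1]
r7 m[A→φ0] = [1, 1]
r7 m[B→φ4] = [7, 4]
r7 m[B→φ5] = [72576, 46080]
r8 m[φ0→N] = [4, 4]
r8 m[φ0→A] = [4064256, 4064256]
r8 m[φ1→N] = [2646, 2646]
r8 m[φ1→K] = [13824, 9216]
r8 m[φ2→K] = [6, 5]
r8 m[φ2→P] = [1354752, 4064256]
r8 m[φ3→N] = [48, 64]
r8 m[φ3→J] = [444528, 508032]
r8 m[φ4→K] = [49, 32]
r8 m[φ4→B] = [580608, 368640]
r8 m[φ5→B] = [7, 4]
r8 m[φ6→J] = [6, 8]
r8 m[φ7→N] = [4, 6]
r8 m[N→φ0] = [508032, 1016064]
r8 m[N→φ1] = [768, 1536]
r8 m[N→φ3] = [42336, 63504]
r8 m[N→φ7] = [508032, 677376]
r8 m[K→φ1] = [294, 160]
r8 m[K→φ2] = [677376, 294912]
r8 m[K→φ4] = [82944, 46080]
r8 m[J→φ3] = [6, 8]
r8 m[J→φ6] = [444528, 508032]
r8 m[P→φ2] = [1, 1]
r8 m[A→φ0] = [1, 1]
r8 m[B→φ4] = [7, 4]
r8 m[B→φ5] = [580608, 368640]
r9 m[φ0→N] = [4, 4]
r9 m[φ0→A] = [4064256, 4064256]
r9 m[φ1→N] = [2646, 2646]
r9 m[φ1→K] = [13824, 9216]
r9 m[φ2→K] = [6, 5]
r9 m[φ2→P] = [1354752, 4064256]
r9 m[φ3→N] = [48, 64]
r9 m[φ3→J] = [444528, 508032]
r9 m[φ4→K] = [49, 32]
r9 m[φ4→B] = [580608, 368640]
r9 m[φ5→B] = [7, 4]
r9 m[φ6→J] = [6, 8]
r9 m[φ7→N] = [4, 6]
r9 m[N→φ0] = [508032, 1016064]
r9 m[N→φ1] = [768, 1536]
r9 m[N→φ3] = [42336, 63504]
r9 m[N→φ7] = [508032, 677376]
r9 m[K→φ1] = [294, 160]
r9 m[K→φ2] = [677376, 294912]
r9 m[K→φ4] = [82944, 46080]
r9 m[J→φ3] = [6, 8]
r9 m[J→φ6] = [444528, 508032]
r9 m[P→φ2] = [1, 1]
r9 m[A→φ0] = [1, 1]
r9 m[B→φ4] = [7, 4]
r9 m[B→φ5] = [580608, 368640]
fixed point reached at round 9
b[J] = ⊗ incoming = [2667168, 4064256]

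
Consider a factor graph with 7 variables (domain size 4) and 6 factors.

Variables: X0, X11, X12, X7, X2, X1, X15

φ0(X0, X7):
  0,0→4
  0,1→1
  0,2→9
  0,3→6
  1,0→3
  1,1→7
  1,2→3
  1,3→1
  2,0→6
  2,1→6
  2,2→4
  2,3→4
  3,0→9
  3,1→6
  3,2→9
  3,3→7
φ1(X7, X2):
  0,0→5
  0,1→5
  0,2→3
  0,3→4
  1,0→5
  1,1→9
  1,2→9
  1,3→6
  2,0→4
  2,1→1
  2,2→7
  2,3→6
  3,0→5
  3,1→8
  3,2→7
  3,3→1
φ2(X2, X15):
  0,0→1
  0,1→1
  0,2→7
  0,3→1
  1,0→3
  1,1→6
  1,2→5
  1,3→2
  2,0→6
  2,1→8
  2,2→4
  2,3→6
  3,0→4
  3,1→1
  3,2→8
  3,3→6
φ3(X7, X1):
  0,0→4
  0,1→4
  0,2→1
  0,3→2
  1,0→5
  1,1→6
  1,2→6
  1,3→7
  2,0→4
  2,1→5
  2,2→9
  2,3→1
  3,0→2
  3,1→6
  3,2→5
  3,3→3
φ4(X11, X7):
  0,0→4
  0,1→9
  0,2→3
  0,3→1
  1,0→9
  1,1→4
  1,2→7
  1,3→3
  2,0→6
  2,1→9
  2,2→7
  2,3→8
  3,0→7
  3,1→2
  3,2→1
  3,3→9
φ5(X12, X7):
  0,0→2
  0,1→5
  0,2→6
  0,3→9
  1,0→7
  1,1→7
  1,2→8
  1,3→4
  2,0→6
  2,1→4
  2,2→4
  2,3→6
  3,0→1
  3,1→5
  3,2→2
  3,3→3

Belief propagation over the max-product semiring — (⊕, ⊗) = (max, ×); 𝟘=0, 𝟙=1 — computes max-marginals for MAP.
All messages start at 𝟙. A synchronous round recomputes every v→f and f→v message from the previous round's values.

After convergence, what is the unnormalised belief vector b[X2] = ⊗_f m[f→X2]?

b[X2] = [127008, 166698, 254016, 217728]

init: all messages = 𝟙 over 4 values
r1 m[φ0→X0] = [9, 7, 6, 9]
r1 m[φ0→X7] = [9, 7, 9, 7]
r1 m[φ1→X7] = [5, 9, 7, 8]
r1 m[φ1→X2] = [5, 9, 9, 6]
r1 m[φ2→X2] = [7, 6, 8, 8]
r1 m[φ2→X15] = [6, 8, 8, 6]
r1 m[φ3→X7] = [4, 7, 9, 6]
r1 m[φ3→X1] = [5, 6, 9, 7]
r1 m[φ4→X11] = [9, 9, 9, 9]
r1 m[φ4→X7] = [9, 9, 7, 9]
r1 m[φ5→X12] = [9, 8, 6, 5]
r1 m[φ5→X7] = [7, 7, 8, 9]
r1 m[X0→φ0] = [1, 1, 1, 1]
r1 m[X11→φ4] = [1, 1, 1, 1]
r1 m[X12→φ5] = [1, 1, 1, 1]
r1 m[X7→φ0] = [1, 1, 1, 1]
r1 m[X7→φ1] = [1, 1, 1, 1]
r1 m[X7→φ3] = [1, 1, 1, 1]
r1 m[X7→φ4] = [1, 1, 1, 1]
r1 m[X7→φ5] = [1, 1, 1, 1]
r1 m[X2→φ1] = [1, 1, 1, 1]
r1 m[X2→φ2] = [1, 1, 1, 1]
r1 m[X1→φ3] = [1, 1, 1, 1]
r1 m[X15→φ2] = [1, 1, 1, 1]
r2 m[φ0→X0] = [9, 7, 6, 9]
r2 m[φ0→X7] = [9, 7, 9, 7]
r2 m[φ1→X7] = [5, 9, 7, 8]
r2 m[φ1→X2] = [5, 9, 9, 6]
r2 m[φ2→X2] = [7, 6, 8, 8]
r2 m[φ2→X15] = [6, 8, 8, 6]
r2 m[φ3→X7] = [4, 7, 9, 6]
r2 m[φ3→X1] = [5, 6, 9, 7]
r2 m[φ4→X11] = [9, 9, 9, 9]
r2 m[φ4→X7] = [9, 9, 7, 9]
r2 m[φ5→X12] = [9, 8, 6, 5]
r2 m[φ5→X7] = [7, 7, 8, 9]
r2 m[X0→φ0] = [1, 1, 1, 1]
r2 m[X11→φ4] = [1, 1, 1, 1]
r2 m[X12→φ5] = [1, 1, 1, 1]
r2 m[X7→φ0] = [1260, 3969, 3528, 3888]
r2 m[X7→φ1] = [2268, 3087, 4536, 3402]
r2 m[X7→φ3] = [2835, 3969, 3528, 4536]
r2 m[X7→φ4] = [1260, 3087, 4536, 3024]
r2 m[X7→φ5] = [1620, 3969, 3969, 3024]
r2 m[X2→φ1] = [7, 6, 8, 8]
r2 m[X2→φ2] = [5, 9, 9, 6]
r2 m[X1→φ3] = [1, 1, 1, 1]
r2 m[X15→φ2] = [1, 1, 1, 1]
r3 m[φ0→X0] = [31752, 27783, 23814, 31752]
r3 m[φ0→X7] = [9, 7, 9, 7]
r3 m[φ1→X7] = [35, 72, 56, 56]
r3 m[φ1→X2] = [18144, 27783, 31752, 27216]
r3 m[φ2→X2] = [7, 6, 8, 8]
r3 m[φ2→X15] = [54, 72, 48, 54]
r3 m[φ3→X7] = [4, 7, 9, 6]
r3 m[φ3→X1] = [19845, 27216, 31752, 27783]
r3 m[φ4→X11] = [27783, 31752, 31752, 27216]
r3 m[φ4→X7] = [9, 9, 7, 9]
r3 m[φ5→X12] = [27216, 31752, 18144, 19845]
r3 m[φ5→X7] = [7, 7, 8, 9]
r3 m[X0→φ0] = [1, 1, 1, 1]
r3 m[X11→φ4] = [1, 1, 1, 1]
r3 m[X12→φ5] = [1, 1, 1, 1]
r3 m[X7→φ0] = [1260, 3969, 3528, 3888]
r3 m[X7→φ1] = [2268, 3087, 4536, 3402]
r3 m[X7→φ3] = [2835, 3969, 3528, 4536]
r3 m[X7→φ4] = [1260, 3087, 4536, 3024]
r3 m[X7→φ5] = [1620, 3969, 3969, 3024]
r3 m[X2→φ1] = [7, 6, 8, 8]
r3 m[X2→φ2] = [5, 9, 9, 6]
r3 m[X1→φ3] = [1, 1, 1, 1]
r3 m[X15→φ2] = [1, 1, 1, 1]
r4 m[φ0→X0] = [31752, 27783, 23814, 31752]
r4 m[φ0→X7] = [9, 7, 9, 7]
r4 m[φ1→X7] = [35, 72, 56, 56]
r4 m[φ1→X2] = [18144, 27783, 31752, 27216]
r4 m[φ2→X2] = [7, 6, 8, 8]
r4 m[φ2→X15] = [54, 72, 48, 54]
r4 m[φ3→X7] = [4, 7, 9, 6]
r4 m[φ3→X1] = [19845, 27216, 31752, 27783]
r4 m[φ4→X11] = [27783, 31752, 31752, 27216]
r4 m[φ4→X7] = [9, 9, 7, 9]
r4 m[φ5→X12] = [27216, 31752, 18144, 19845]
r4 m[φ5→X7] = [7, 7, 8, 9]
r4 m[X0→φ0] = [1, 1, 1, 1]
r4 m[X11→φ4] = [1, 1, 1, 1]
r4 m[X12→φ5] = [1, 1, 1, 1]
r4 m[X7→φ0] = [8820, 31752, 28224, 27216]
r4 m[X7→φ1] = [2268, 3087, 4536, 3402]
r4 m[X7→φ3] = [19845, 31752, 28224, 31752]
r4 m[X7→φ4] = [8820, 24696, 36288, 21168]
r4 m[X7→φ5] = [11340, 31752, 31752, 21168]
r4 m[X2→φ1] = [7, 6, 8, 8]
r4 m[X2→φ2] = [18144, 27783, 31752, 27216]
r4 m[X1→φ3] = [1, 1, 1, 1]
r4 m[X15→φ2] = [1, 1, 1, 1]
r5 m[φ0→X0] = [254016, 222264, 190512, 254016]
r5 m[φ0→X7] = [9, 7, 9, 7]
r5 m[φ1→X7] = [35, 72, 56, 56]
r5 m[φ1→X2] = [18144, 27783, 31752, 27216]
r5 m[φ2→X2] = [7, 6, 8, 8]
r5 m[φ2→X15] = [190512, 254016, 217728, 190512]
r5 m[φ3→X7] = [4, 7, 9, 6]
r5 m[φ3→X1] = [158760, 190512, 254016, 222264]
r5 m[φ4→X11] = [222264, 254016, 254016, 190512]
r5 m[φ4→X7] = [9, 9, 7, 9]
r5 m[φ5→X12] = [190512, 254016, 127008, 158760]
r5 m[φ5→X7] = [7, 7, 8, 9]
r5 m[X0→φ0] = [1, 1, 1, 1]
r5 m[X11→φ4] = [1, 1, 1, 1]
r5 m[X12→φ5] = [1, 1, 1, 1]
r5 m[X7→φ0] = [8820, 31752, 28224, 27216]
r5 m[X7→φ1] = [2268, 3087, 4536, 3402]
r5 m[X7→φ3] = [19845, 31752, 28224, 31752]
r5 m[X7→φ4] = [8820, 24696, 36288, 21168]
r5 m[X7→φ5] = [11340, 31752, 31752, 21168]
r5 m[X2→φ1] = [7, 6, 8, 8]
r5 m[X2→φ2] = [18144, 27783, 31752, 27216]
r5 m[X1→φ3] = [1, 1, 1, 1]
r5 m[X15→φ2] = [1, 1, 1, 1]
r6 m[φ0→X0] = [254016, 222264, 190512, 254016]
r6 m[φ0→X7] = [9, 7, 9, 7]
r6 m[φ1→X7] = [35, 72, 56, 56]
r6 m[φ1→X2] = [18144, 27783, 31752, 27216]
r6 m[φ2→X2] = [7, 6, 8, 8]
r6 m[φ2→X15] = [190512, 254016, 217728, 190512]
r6 m[φ3→X7] = [4, 7, 9, 6]
r6 m[φ3→X1] = [158760, 190512, 254016, 222264]
r6 m[φ4→X11] = [222264, 254016, 254016, 190512]
r6 m[φ4→X7] = [9, 9, 7, 9]
r6 m[φ5→X12] = [190512, 254016, 127008, 158760]
r6 m[φ5→X7] = [7, 7, 8, 9]
r6 m[X0→φ0] = [1, 1, 1, 1]
r6 m[X11→φ4] = [1, 1, 1, 1]
r6 m[X12→φ5] = [1, 1, 1, 1]
r6 m[X7→φ0] = [8820, 31752, 28224, 27216]
r6 m[X7→φ1] = [2268, 3087, 4536, 3402]
r6 m[X7→φ3] = [19845, 31752, 28224, 31752]
r6 m[X7→φ4] = [8820, 24696, 36288, 21168]
r6 m[X7→φ5] = [11340, 31752, 31752, 21168]
r6 m[X2→φ1] = [7, 6, 8, 8]
r6 m[X2→φ2] = [18144, 27783, 31752, 27216]
r6 m[X1→φ3] = [1, 1, 1, 1]
r6 m[X15→φ2] = [1, 1, 1, 1]
fixed point reached at round 6
b[X2] = ⊗ incoming = [127008, 166698, 254016, 217728]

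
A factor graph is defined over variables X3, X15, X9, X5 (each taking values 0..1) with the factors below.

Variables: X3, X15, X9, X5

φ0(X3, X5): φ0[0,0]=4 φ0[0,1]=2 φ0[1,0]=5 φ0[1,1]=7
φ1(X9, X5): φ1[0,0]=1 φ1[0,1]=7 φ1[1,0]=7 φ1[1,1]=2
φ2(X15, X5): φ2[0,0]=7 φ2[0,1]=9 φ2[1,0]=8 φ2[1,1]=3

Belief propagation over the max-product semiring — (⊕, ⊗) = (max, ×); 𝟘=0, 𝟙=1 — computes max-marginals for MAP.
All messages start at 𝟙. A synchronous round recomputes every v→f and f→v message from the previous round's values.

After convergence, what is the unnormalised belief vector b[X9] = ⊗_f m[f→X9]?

init: all messages = 𝟙 over 2 values
r1 m[φ0→X3] = [4, 7]
r1 m[φ0→X5] = [5, 7]
r1 m[φ1→X9] = [7, 7]
r1 m[φ1→X5] = [7, 7]
r1 m[φ2→X15] = [9, 8]
r1 m[φ2→X5] = [8, 9]
r1 m[X3→φ0] = [1, 1]
r1 m[X15→φ2] = [1, 1]
r1 m[X9→φ1] = [1, 1]
r1 m[X5→φ0] = [1, 1]
r1 m[X5→φ1] = [1, 1]
r1 m[X5→φ2] = [1, 1]
r2 m[φ0→X3] = [4, 7]
r2 m[φ0→X5] = [5, 7]
r2 m[φ1→X9] = [7, 7]
r2 m[φ1→X5] = [7, 7]
r2 m[φ2→X15] = [9, 8]
r2 m[φ2→X5] = [8, 9]
r2 m[X3→φ0] = [1, 1]
r2 m[X15→φ2] = [1, 1]
r2 m[X9→φ1] = [1, 1]
r2 m[X5→φ0] = [56, 63]
r2 m[X5→φ1] = [40, 63]
r2 m[X5→φ2] = [35, 49]
r3 m[φ0→X3] = [224, 441]
r3 m[φ0→X5] = [5, 7]
r3 m[φ1→X9] = [441, 280]
r3 m[φ1→X5] = [7, 7]
r3 m[φ2→X15] = [441, 280]
r3 m[φ2→X5] = [8, 9]
r3 m[X3→φ0] = [1, 1]
r3 m[X15→φ2] = [1, 1]
r3 m[X9→φ1] = [1, 1]
r3 m[X5→φ0] = [56, 63]
r3 m[X5→φ1] = [40, 63]
r3 m[X5→φ2] = [35, 49]
r4 m[φ0→X3] = [224, 441]
r4 m[φ0→X5] = [5, 7]
r4 m[φ1→X9] = [441, 280]
r4 m[φ1→X5] = [7, 7]
r4 m[φ2→X15] = [441, 280]
r4 m[φ2→X5] = [8, 9]
r4 m[X3→φ0] = [1, 1]
r4 m[X15→φ2] = [1, 1]
r4 m[X9→φ1] = [1, 1]
r4 m[X5→φ0] = [56, 63]
r4 m[X5→φ1] = [40, 63]
r4 m[X5→φ2] = [35, 49]
fixed point reached at round 4
b[X9] = ⊗ incoming = [441, 280]

b[X9] = [441, 280]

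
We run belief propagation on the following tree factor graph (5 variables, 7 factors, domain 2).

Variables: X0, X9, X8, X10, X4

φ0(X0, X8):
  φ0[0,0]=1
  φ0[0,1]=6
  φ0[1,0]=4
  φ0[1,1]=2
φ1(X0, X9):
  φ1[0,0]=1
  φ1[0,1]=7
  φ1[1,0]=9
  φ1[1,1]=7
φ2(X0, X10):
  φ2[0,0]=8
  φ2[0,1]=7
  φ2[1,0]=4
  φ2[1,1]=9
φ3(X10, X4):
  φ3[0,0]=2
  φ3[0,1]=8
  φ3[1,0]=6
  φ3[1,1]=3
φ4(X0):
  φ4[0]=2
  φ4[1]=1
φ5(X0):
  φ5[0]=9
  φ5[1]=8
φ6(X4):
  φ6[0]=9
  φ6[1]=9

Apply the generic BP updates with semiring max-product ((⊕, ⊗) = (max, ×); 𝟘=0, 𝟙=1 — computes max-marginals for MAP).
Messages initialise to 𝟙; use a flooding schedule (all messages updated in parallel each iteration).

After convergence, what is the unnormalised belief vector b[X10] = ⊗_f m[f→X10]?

init: all messages = 𝟙 over 2 values
r1 m[φ0→X0] = [6, 4]
r1 m[φ0→X8] = [4, 6]
r1 m[φ1→X0] = [7, 9]
r1 m[φ1→X9] = [9, 7]
r1 m[φ2→X0] = [8, 9]
r1 m[φ2→X10] = [8, 9]
r1 m[φ3→X10] = [8, 6]
r1 m[φ3→X4] = [6, 8]
r1 m[φ4→X0] = [2, 1]
r1 m[φ5→X0] = [9, 8]
r1 m[φ6→X4] = [9, 9]
r1 m[X0→φ0] = [1, 1]
r1 m[X0→φ1] = [1, 1]
r1 m[X0→φ2] = [1, 1]
r1 m[X0→φ4] = [1, 1]
r1 m[X0→φ5] = [1, 1]
r1 m[X9→φ1] = [1, 1]
r1 m[X8→φ0] = [1, 1]
r1 m[X10→φ2] = [1, 1]
r1 m[X10→φ3] = [1, 1]
r1 m[X4→φ3] = [1, 1]
r1 m[X4→φ6] = [1, 1]
r2 m[φ0→X0] = [6, 4]
r2 m[φ0→X8] = [4, 6]
r2 m[φ1→X0] = [7, 9]
r2 m[φ1→X9] = [9, 7]
r2 m[φ2→X0] = [8, 9]
r2 m[φ2→X10] = [8, 9]
r2 m[φ3→X10] = [8, 6]
r2 m[φ3→X4] = [6, 8]
r2 m[φ4→X0] = [2, 1]
r2 m[φ5→X0] = [9, 8]
r2 m[φ6→X4] = [9, 9]
r2 m[X0→φ0] = [1008, 648]
r2 m[X0→φ1] = [864, 288]
r2 m[X0→φ2] = [756, 288]
r2 m[X0→φ4] = [3024, 2592]
r2 m[X0→φ5] = [672, 324]
r2 m[X9→φ1] = [1, 1]
r2 m[X8→φ0] = [1, 1]
r2 m[X10→φ2] = [8, 6]
r2 m[X10→φ3] = [8, 9]
r2 m[X4→φ3] = [9, 9]
r2 m[X4→φ6] = [6, 8]
r3 m[φ0→X0] = [6, 4]
r3 m[φ0→X8] = [2592, 6048]
r3 m[φ1→X0] = [7, 9]
r3 m[φ1→X9] = [2592, 6048]
r3 m[φ2→X0] = [64, 54]
r3 m[φ2→X10] = [6048, 5292]
r3 m[φ3→X10] = [72, 54]
r3 m[φ3→X4] = [54, 64]
r3 m[φ4→X0] = [2, 1]
r3 m[φ5→X0] = [9, 8]
r3 m[φ6→X4] = [9, 9]
r3 m[X0→φ0] = [1008, 648]
r3 m[X0→φ1] = [864, 288]
r3 m[X0→φ2] = [756, 288]
r3 m[X0→φ4] = [3024, 2592]
r3 m[X0→φ5] = [672, 324]
r3 m[X9→φ1] = [1, 1]
r3 m[X8→φ0] = [1, 1]
r3 m[X10→φ2] = [8, 6]
r3 m[X10→φ3] = [8, 9]
r3 m[X4→φ3] = [9, 9]
r3 m[X4→φ6] = [6, 8]
r4 m[φ0→X0] = [6, 4]
r4 m[φ0→X8] = [2592, 6048]
r4 m[φ1→X0] = [7, 9]
r4 m[φ1→X9] = [2592, 6048]
r4 m[φ2→X0] = [64, 54]
r4 m[φ2→X10] = [6048, 5292]
r4 m[φ3→X10] = [72, 54]
r4 m[φ3→X4] = [54, 64]
r4 m[φ4→X0] = [2, 1]
r4 m[φ5→X0] = [9, 8]
r4 m[φ6→X4] = [9, 9]
r4 m[X0→φ0] = [8064, 3888]
r4 m[X0→φ1] = [6912, 1728]
r4 m[X0→φ2] = [756, 288]
r4 m[X0→φ4] = [24192, 15552]
r4 m[X0→φ5] = [5376, 1944]
r4 m[X9→φ1] = [1, 1]
r4 m[X8→φ0] = [1, 1]
r4 m[X10→φ2] = [72, 54]
r4 m[X10→φ3] = [6048, 5292]
r4 m[X4→φ3] = [9, 9]
r4 m[X4→φ6] = [54, 64]
r5 m[φ0→X0] = [6, 4]
r5 m[φ0→X8] = [15552, 48384]
r5 m[φ1→X0] = [7, 9]
r5 m[φ1→X9] = [15552, 48384]
r5 m[φ2→X0] = [576, 486]
r5 m[φ2→X10] = [6048, 5292]
r5 m[φ3→X10] = [72, 54]
r5 m[φ3→X4] = [31752, 48384]
r5 m[φ4→X0] = [2, 1]
r5 m[φ5→X0] = [9, 8]
r5 m[φ6→X4] = [9, 9]
r5 m[X0→φ0] = [8064, 3888]
r5 m[X0→φ1] = [6912, 1728]
r5 m[X0→φ2] = [756, 288]
r5 m[X0→φ4] = [24192, 15552]
r5 m[X0→φ5] = [5376, 1944]
r5 m[X9→φ1] = [1, 1]
r5 m[X8→φ0] = [1, 1]
r5 m[X10→φ2] = [72, 54]
r5 m[X10→φ3] = [6048, 5292]
r5 m[X4→φ3] = [9, 9]
r5 m[X4→φ6] = [54, 64]
r6 m[φ0→X0] = [6, 4]
r6 m[φ0→X8] = [15552, 48384]
r6 m[φ1→X0] = [7, 9]
r6 m[φ1→X9] = [15552, 48384]
r6 m[φ2→X0] = [576, 486]
r6 m[φ2→X10] = [6048, 5292]
r6 m[φ3→X10] = [72, 54]
r6 m[φ3→X4] = [31752, 48384]
r6 m[φ4→X0] = [2, 1]
r6 m[φ5→X0] = [9, 8]
r6 m[φ6→X4] = [9, 9]
r6 m[X0→φ0] = [72576, 34992]
r6 m[X0→φ1] = [62208, 15552]
r6 m[X0→φ2] = [756, 288]
r6 m[X0→φ4] = [217728, 139968]
r6 m[X0→φ5] = [48384, 17496]
r6 m[X9→φ1] = [1, 1]
r6 m[X8→φ0] = [1, 1]
r6 m[X10→φ2] = [72, 54]
r6 m[X10→φ3] = [6048, 5292]
r6 m[X4→φ3] = [9, 9]
r6 m[X4→φ6] = [31752, 48384]
r7 m[φ0→X0] = [6, 4]
r7 m[φ0→X8] = [139968, 435456]
r7 m[φ1→X0] = [7, 9]
r7 m[φ1→X9] = [139968, 435456]
r7 m[φ2→X0] = [576, 486]
r7 m[φ2→X10] = [6048, 5292]
r7 m[φ3→X10] = [72, 54]
r7 m[φ3→X4] = [31752, 48384]
r7 m[φ4→X0] = [2, 1]
r7 m[φ5→X0] = [9, 8]
r7 m[φ6→X4] = [9, 9]
r7 m[X0→φ0] = [72576, 34992]
r7 m[X0→φ1] = [62208, 15552]
r7 m[X0→φ2] = [756, 288]
r7 m[X0→φ4] = [217728, 139968]
r7 m[X0→φ5] = [48384, 17496]
r7 m[X9→φ1] = [1, 1]
r7 m[X8→φ0] = [1, 1]
r7 m[X10→φ2] = [72, 54]
r7 m[X10→φ3] = [6048, 5292]
r7 m[X4→φ3] = [9, 9]
r7 m[X4→φ6] = [31752, 48384]
r8 m[φ0→X0] = [6, 4]
r8 m[φ0→X8] = [139968, 435456]
r8 m[φ1→X0] = [7, 9]
r8 m[φ1→X9] = [139968, 435456]
r8 m[φ2→X0] = [576, 486]
r8 m[φ2→X10] = [6048, 5292]
r8 m[φ3→X10] = [72, 54]
r8 m[φ3→X4] = [31752, 48384]
r8 m[φ4→X0] = [2, 1]
r8 m[φ5→X0] = [9, 8]
r8 m[φ6→X4] = [9, 9]
r8 m[X0→φ0] = [72576, 34992]
r8 m[X0→φ1] = [62208, 15552]
r8 m[X0→φ2] = [756, 288]
r8 m[X0→φ4] = [217728, 139968]
r8 m[X0→φ5] = [48384, 17496]
r8 m[X9→φ1] = [1, 1]
r8 m[X8→φ0] = [1, 1]
r8 m[X10→φ2] = [72, 54]
r8 m[X10→φ3] = [6048, 5292]
r8 m[X4→φ3] = [9, 9]
r8 m[X4→φ6] = [31752, 48384]
fixed point reached at round 8
b[X10] = ⊗ incoming = [435456, 285768]

b[X10] = [435456, 285768]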